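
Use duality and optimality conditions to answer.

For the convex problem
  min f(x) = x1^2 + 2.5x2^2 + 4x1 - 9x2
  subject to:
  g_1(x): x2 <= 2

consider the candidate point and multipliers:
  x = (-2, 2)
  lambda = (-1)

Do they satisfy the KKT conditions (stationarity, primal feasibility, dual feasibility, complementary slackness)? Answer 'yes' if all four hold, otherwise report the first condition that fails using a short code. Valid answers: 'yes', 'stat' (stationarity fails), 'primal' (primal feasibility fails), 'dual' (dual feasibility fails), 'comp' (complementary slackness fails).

Gradient of f: grad f(x) = Q x + c = (0, 1)
Constraint values g_i(x) = a_i^T x - b_i:
  g_1((-2, 2)) = 0
Stationarity residual: grad f(x) + sum_i lambda_i a_i = (0, 0)
  -> stationarity OK
Primal feasibility (all g_i <= 0): OK
Dual feasibility (all lambda_i >= 0): FAILS
Complementary slackness (lambda_i * g_i(x) = 0 for all i): OK

Verdict: the first failing condition is dual_feasibility -> dual.

dual


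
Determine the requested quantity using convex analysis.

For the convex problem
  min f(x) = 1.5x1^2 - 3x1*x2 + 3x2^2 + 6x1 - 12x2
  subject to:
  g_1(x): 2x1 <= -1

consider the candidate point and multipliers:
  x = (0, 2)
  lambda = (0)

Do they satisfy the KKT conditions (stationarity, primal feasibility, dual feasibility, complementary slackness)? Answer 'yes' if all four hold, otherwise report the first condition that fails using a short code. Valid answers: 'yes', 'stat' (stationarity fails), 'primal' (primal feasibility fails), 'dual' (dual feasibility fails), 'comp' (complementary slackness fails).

Gradient of f: grad f(x) = Q x + c = (0, 0)
Constraint values g_i(x) = a_i^T x - b_i:
  g_1((0, 2)) = 1
Stationarity residual: grad f(x) + sum_i lambda_i a_i = (0, 0)
  -> stationarity OK
Primal feasibility (all g_i <= 0): FAILS
Dual feasibility (all lambda_i >= 0): OK
Complementary slackness (lambda_i * g_i(x) = 0 for all i): OK

Verdict: the first failing condition is primal_feasibility -> primal.

primal


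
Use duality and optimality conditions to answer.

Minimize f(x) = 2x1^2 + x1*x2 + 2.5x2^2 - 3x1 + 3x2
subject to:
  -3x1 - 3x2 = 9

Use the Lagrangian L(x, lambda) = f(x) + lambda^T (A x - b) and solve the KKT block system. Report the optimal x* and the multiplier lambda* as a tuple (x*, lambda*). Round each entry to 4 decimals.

Form the Lagrangian:
  L(x, lambda) = (1/2) x^T Q x + c^T x + lambda^T (A x - b)
Stationarity (grad_x L = 0): Q x + c + A^T lambda = 0.
Primal feasibility: A x = b.

This gives the KKT block system:
  [ Q   A^T ] [ x     ]   [-c ]
  [ A    0  ] [ lambda ] = [ b ]

Solving the linear system:
  x*      = (-0.8571, -2.1429)
  lambda* = (-2.8571)
  f(x*)   = 10.9286

x* = (-0.8571, -2.1429), lambda* = (-2.8571)


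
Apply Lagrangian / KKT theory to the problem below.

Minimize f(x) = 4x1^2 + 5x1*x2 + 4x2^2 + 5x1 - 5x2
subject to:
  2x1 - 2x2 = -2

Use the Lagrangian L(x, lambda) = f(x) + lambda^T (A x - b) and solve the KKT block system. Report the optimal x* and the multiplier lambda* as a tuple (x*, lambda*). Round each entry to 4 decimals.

Form the Lagrangian:
  L(x, lambda) = (1/2) x^T Q x + c^T x + lambda^T (A x - b)
Stationarity (grad_x L = 0): Q x + c + A^T lambda = 0.
Primal feasibility: A x = b.

This gives the KKT block system:
  [ Q   A^T ] [ x     ]   [-c ]
  [ A    0  ] [ lambda ] = [ b ]

Solving the linear system:
  x*      = (-0.5, 0.5)
  lambda* = (-1.75)
  f(x*)   = -4.25

x* = (-0.5, 0.5), lambda* = (-1.75)


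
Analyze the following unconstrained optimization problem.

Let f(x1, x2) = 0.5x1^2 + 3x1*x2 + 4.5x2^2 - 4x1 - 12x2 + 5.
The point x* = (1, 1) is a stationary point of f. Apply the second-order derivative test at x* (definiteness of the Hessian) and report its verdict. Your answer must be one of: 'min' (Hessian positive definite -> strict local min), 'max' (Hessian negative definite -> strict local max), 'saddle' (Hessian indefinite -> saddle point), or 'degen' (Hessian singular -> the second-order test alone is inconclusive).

Compute the Hessian H = grad^2 f:
  H = [[1, 3], [3, 9]]
Verify stationarity: grad f(x*) = H x* + g = (0, 0).
Eigenvalues of H: 0, 10.
H has a zero eigenvalue (singular; positive semidefinite but not definite), so H is neither positive definite, negative definite, nor indefinite. The second-order test alone is inconclusive -> degen.
(Indeed, f is constant along the null direction of H through x*, so x* is not a strict local extremum.)

degen


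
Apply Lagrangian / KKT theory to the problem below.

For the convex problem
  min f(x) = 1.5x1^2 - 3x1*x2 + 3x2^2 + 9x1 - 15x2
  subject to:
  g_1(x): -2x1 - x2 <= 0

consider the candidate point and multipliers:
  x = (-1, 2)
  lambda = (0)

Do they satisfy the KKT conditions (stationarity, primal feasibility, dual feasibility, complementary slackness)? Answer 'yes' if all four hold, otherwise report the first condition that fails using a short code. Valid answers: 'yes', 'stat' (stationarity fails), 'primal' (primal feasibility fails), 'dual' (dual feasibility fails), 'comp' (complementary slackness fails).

Gradient of f: grad f(x) = Q x + c = (0, 0)
Constraint values g_i(x) = a_i^T x - b_i:
  g_1((-1, 2)) = 0
Stationarity residual: grad f(x) + sum_i lambda_i a_i = (0, 0)
  -> stationarity OK
Primal feasibility (all g_i <= 0): OK
Dual feasibility (all lambda_i >= 0): OK
Complementary slackness (lambda_i * g_i(x) = 0 for all i): OK

Verdict: yes, KKT holds.

yes


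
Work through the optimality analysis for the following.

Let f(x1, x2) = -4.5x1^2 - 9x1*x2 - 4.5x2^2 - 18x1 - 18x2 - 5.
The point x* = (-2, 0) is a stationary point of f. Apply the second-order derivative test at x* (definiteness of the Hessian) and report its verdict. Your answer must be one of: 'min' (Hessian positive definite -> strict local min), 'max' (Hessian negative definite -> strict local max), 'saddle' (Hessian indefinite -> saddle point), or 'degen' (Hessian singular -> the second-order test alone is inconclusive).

Compute the Hessian H = grad^2 f:
  H = [[-9, -9], [-9, -9]]
Verify stationarity: grad f(x*) = H x* + g = (0, 0).
Eigenvalues of H: -18, 0.
H has a zero eigenvalue (singular; negative semidefinite but not definite), so H is neither positive definite, negative definite, nor indefinite. The second-order test alone is inconclusive -> degen.
(Indeed, f is constant along the null direction of H through x*, so x* is not a strict local extremum.)

degen


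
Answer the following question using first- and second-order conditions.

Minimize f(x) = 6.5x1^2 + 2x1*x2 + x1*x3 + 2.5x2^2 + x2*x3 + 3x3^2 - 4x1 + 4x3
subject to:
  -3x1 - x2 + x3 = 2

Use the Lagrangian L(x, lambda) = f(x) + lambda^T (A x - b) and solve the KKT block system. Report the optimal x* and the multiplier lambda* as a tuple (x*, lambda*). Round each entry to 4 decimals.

Form the Lagrangian:
  L(x, lambda) = (1/2) x^T Q x + c^T x + lambda^T (A x - b)
Stationarity (grad_x L = 0): Q x + c + A^T lambda = 0.
Primal feasibility: A x = b.

This gives the KKT block system:
  [ Q   A^T ] [ x     ]   [-c ]
  [ A    0  ] [ lambda ] = [ b ]

Solving the linear system:
  x*      = (-0.445, -0.563, 0.1019)
  lambda* = (-3.6032)
  f(x*)   = 4.6971

x* = (-0.445, -0.563, 0.1019), lambda* = (-3.6032)


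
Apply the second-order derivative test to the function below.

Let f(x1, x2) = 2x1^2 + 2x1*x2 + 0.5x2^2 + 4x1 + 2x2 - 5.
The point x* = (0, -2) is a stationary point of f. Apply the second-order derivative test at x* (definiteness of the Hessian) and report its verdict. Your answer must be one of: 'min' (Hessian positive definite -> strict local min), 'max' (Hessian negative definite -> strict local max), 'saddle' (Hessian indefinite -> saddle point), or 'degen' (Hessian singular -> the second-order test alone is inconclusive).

Compute the Hessian H = grad^2 f:
  H = [[4, 2], [2, 1]]
Verify stationarity: grad f(x*) = H x* + g = (0, 0).
Eigenvalues of H: 0, 5.
H has a zero eigenvalue (singular; positive semidefinite but not definite), so H is neither positive definite, negative definite, nor indefinite. The second-order test alone is inconclusive -> degen.
(Indeed, f is constant along the null direction of H through x*, so x* is not a strict local extremum.)

degen


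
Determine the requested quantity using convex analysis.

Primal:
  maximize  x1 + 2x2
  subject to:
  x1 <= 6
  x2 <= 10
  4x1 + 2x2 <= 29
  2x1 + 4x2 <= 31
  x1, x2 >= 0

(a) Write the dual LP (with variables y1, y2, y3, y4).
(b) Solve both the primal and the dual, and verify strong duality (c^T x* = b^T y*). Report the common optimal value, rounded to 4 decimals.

The standard primal-dual pair for 'max c^T x s.t. A x <= b, x >= 0' is:
  Dual:  min b^T y  s.t.  A^T y >= c,  y >= 0.

So the dual LP is:
  minimize  6y1 + 10y2 + 29y3 + 31y4
  subject to:
    y1 + 4y3 + 2y4 >= 1
    y2 + 2y3 + 4y4 >= 2
    y1, y2, y3, y4 >= 0

Solving the primal: x* = (4.5, 5.5).
  primal value c^T x* = 15.5.
Solving the dual: y* = (0, 0, 0, 0.5).
  dual value b^T y* = 15.5.
Strong duality: c^T x* = b^T y*. Confirmed.

15.5


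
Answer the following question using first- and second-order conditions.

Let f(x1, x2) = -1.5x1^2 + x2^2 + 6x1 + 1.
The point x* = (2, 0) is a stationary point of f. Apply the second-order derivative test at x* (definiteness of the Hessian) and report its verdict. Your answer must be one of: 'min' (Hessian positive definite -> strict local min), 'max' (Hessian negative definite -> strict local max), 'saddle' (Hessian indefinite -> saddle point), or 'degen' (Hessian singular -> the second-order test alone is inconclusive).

Compute the Hessian H = grad^2 f:
  H = [[-3, 0], [0, 2]]
Verify stationarity: grad f(x*) = H x* + g = (0, 0).
Eigenvalues of H: -3, 2.
Eigenvalues have mixed signs, so H is indefinite -> x* is a saddle point.

saddle


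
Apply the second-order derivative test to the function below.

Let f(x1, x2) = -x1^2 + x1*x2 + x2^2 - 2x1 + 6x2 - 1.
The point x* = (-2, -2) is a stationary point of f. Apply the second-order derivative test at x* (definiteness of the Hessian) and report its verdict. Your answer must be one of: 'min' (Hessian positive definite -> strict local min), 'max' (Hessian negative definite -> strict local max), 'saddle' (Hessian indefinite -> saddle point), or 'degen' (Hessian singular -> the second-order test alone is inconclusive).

Compute the Hessian H = grad^2 f:
  H = [[-2, 1], [1, 2]]
Verify stationarity: grad f(x*) = H x* + g = (0, 0).
Eigenvalues of H: -2.2361, 2.2361.
Eigenvalues have mixed signs, so H is indefinite -> x* is a saddle point.

saddle


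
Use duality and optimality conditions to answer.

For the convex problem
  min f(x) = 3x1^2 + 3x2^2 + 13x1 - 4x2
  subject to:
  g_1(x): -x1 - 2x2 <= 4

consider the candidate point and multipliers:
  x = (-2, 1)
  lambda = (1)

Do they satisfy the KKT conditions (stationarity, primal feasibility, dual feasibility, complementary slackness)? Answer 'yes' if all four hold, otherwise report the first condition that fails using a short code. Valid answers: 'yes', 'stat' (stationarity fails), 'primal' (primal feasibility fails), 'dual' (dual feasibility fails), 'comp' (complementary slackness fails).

Gradient of f: grad f(x) = Q x + c = (1, 2)
Constraint values g_i(x) = a_i^T x - b_i:
  g_1((-2, 1)) = -4
Stationarity residual: grad f(x) + sum_i lambda_i a_i = (0, 0)
  -> stationarity OK
Primal feasibility (all g_i <= 0): OK
Dual feasibility (all lambda_i >= 0): OK
Complementary slackness (lambda_i * g_i(x) = 0 for all i): FAILS

Verdict: the first failing condition is complementary_slackness -> comp.

comp


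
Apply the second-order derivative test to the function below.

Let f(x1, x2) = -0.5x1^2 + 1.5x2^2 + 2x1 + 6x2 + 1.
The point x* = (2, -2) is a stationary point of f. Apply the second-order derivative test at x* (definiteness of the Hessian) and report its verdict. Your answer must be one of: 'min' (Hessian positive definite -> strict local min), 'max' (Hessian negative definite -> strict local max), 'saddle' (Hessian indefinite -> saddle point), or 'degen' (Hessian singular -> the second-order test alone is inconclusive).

Compute the Hessian H = grad^2 f:
  H = [[-1, 0], [0, 3]]
Verify stationarity: grad f(x*) = H x* + g = (0, 0).
Eigenvalues of H: -1, 3.
Eigenvalues have mixed signs, so H is indefinite -> x* is a saddle point.

saddle


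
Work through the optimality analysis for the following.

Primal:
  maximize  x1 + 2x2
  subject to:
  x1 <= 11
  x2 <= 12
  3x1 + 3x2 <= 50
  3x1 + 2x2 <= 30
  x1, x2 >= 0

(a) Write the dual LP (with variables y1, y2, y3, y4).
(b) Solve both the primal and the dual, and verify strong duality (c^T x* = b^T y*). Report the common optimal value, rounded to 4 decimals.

The standard primal-dual pair for 'max c^T x s.t. A x <= b, x >= 0' is:
  Dual:  min b^T y  s.t.  A^T y >= c,  y >= 0.

So the dual LP is:
  minimize  11y1 + 12y2 + 50y3 + 30y4
  subject to:
    y1 + 3y3 + 3y4 >= 1
    y2 + 3y3 + 2y4 >= 2
    y1, y2, y3, y4 >= 0

Solving the primal: x* = (2, 12).
  primal value c^T x* = 26.
Solving the dual: y* = (0, 1.3333, 0, 0.3333).
  dual value b^T y* = 26.
Strong duality: c^T x* = b^T y*. Confirmed.

26


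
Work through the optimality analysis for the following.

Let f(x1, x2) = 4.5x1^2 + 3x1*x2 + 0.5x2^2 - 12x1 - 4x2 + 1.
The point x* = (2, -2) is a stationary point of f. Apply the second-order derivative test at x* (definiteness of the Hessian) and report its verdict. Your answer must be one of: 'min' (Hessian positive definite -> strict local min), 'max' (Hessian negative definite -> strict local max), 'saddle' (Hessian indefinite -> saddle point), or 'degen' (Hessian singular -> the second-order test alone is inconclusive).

Compute the Hessian H = grad^2 f:
  H = [[9, 3], [3, 1]]
Verify stationarity: grad f(x*) = H x* + g = (0, 0).
Eigenvalues of H: 0, 10.
H has a zero eigenvalue (singular; positive semidefinite but not definite), so H is neither positive definite, negative definite, nor indefinite. The second-order test alone is inconclusive -> degen.
(Indeed, f is constant along the null direction of H through x*, so x* is not a strict local extremum.)

degen


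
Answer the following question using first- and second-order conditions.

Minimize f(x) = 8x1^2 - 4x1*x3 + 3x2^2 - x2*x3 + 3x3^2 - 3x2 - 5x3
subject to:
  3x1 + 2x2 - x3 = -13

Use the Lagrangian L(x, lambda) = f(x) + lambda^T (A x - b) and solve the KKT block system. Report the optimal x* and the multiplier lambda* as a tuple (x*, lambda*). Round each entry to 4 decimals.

Form the Lagrangian:
  L(x, lambda) = (1/2) x^T Q x + c^T x + lambda^T (A x - b)
Stationarity (grad_x L = 0): Q x + c + A^T lambda = 0.
Primal feasibility: A x = b.

This gives the KKT block system:
  [ Q   A^T ] [ x     ]   [-c ]
  [ A    0  ] [ lambda ] = [ b ]

Solving the linear system:
  x*      = (-1.9124, -3.1611, 0.9405)
  lambda* = (11.4536)
  f(x*)   = 76.8389

x* = (-1.9124, -3.1611, 0.9405), lambda* = (11.4536)


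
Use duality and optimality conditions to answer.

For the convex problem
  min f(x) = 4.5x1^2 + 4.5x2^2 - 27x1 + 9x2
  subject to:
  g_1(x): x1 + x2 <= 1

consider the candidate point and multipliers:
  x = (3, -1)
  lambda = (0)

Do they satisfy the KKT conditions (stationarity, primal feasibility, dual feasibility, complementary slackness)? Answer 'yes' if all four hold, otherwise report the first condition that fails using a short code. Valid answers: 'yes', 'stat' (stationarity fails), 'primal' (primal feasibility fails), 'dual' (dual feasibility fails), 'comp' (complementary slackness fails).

Gradient of f: grad f(x) = Q x + c = (0, 0)
Constraint values g_i(x) = a_i^T x - b_i:
  g_1((3, -1)) = 1
Stationarity residual: grad f(x) + sum_i lambda_i a_i = (0, 0)
  -> stationarity OK
Primal feasibility (all g_i <= 0): FAILS
Dual feasibility (all lambda_i >= 0): OK
Complementary slackness (lambda_i * g_i(x) = 0 for all i): OK

Verdict: the first failing condition is primal_feasibility -> primal.

primal


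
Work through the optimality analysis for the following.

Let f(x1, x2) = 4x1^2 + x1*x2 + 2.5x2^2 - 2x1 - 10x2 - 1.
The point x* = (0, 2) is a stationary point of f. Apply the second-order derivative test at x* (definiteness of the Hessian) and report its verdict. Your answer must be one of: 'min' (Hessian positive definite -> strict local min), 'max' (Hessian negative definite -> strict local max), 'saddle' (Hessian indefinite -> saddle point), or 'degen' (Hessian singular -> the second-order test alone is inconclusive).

Compute the Hessian H = grad^2 f:
  H = [[8, 1], [1, 5]]
Verify stationarity: grad f(x*) = H x* + g = (0, 0).
Eigenvalues of H: 4.6972, 8.3028.
Both eigenvalues > 0, so H is positive definite -> x* is a strict local min.

min


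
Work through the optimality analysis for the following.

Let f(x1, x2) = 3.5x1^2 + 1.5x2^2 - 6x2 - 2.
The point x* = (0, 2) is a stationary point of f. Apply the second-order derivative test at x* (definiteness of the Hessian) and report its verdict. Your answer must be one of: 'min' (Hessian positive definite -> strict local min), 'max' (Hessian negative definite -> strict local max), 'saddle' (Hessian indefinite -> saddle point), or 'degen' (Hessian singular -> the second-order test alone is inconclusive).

Compute the Hessian H = grad^2 f:
  H = [[7, 0], [0, 3]]
Verify stationarity: grad f(x*) = H x* + g = (0, 0).
Eigenvalues of H: 3, 7.
Both eigenvalues > 0, so H is positive definite -> x* is a strict local min.

min


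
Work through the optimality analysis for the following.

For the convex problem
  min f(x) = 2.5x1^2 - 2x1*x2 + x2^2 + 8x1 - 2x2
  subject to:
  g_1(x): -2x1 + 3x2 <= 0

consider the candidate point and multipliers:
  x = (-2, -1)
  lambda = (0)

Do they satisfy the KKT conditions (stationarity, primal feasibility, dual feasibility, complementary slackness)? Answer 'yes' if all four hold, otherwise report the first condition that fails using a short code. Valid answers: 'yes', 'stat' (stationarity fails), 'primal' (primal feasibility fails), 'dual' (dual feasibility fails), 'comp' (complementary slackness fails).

Gradient of f: grad f(x) = Q x + c = (0, 0)
Constraint values g_i(x) = a_i^T x - b_i:
  g_1((-2, -1)) = 1
Stationarity residual: grad f(x) + sum_i lambda_i a_i = (0, 0)
  -> stationarity OK
Primal feasibility (all g_i <= 0): FAILS
Dual feasibility (all lambda_i >= 0): OK
Complementary slackness (lambda_i * g_i(x) = 0 for all i): OK

Verdict: the first failing condition is primal_feasibility -> primal.

primal


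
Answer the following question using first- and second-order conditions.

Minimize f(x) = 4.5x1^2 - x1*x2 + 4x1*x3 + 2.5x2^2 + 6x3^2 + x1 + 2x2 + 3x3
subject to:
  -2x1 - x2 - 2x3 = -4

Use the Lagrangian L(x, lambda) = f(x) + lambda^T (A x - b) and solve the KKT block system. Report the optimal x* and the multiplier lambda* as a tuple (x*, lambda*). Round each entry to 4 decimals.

Form the Lagrangian:
  L(x, lambda) = (1/2) x^T Q x + c^T x + lambda^T (A x - b)
Stationarity (grad_x L = 0): Q x + c + A^T lambda = 0.
Primal feasibility: A x = b.

This gives the KKT block system:
  [ Q   A^T ] [ x     ]   [-c ]
  [ A    0  ] [ lambda ] = [ b ]

Solving the linear system:
  x*      = (1.1526, 1.0053, 0.3447)
  lambda* = (5.8737)
  f(x*)   = 13.8461

x* = (1.1526, 1.0053, 0.3447), lambda* = (5.8737)


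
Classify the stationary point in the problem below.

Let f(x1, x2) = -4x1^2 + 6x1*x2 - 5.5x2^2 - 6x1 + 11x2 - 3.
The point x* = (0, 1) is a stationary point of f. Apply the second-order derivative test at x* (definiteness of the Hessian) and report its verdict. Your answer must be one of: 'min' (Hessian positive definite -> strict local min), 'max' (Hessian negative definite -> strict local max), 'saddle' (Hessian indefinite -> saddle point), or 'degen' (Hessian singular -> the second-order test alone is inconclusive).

Compute the Hessian H = grad^2 f:
  H = [[-8, 6], [6, -11]]
Verify stationarity: grad f(x*) = H x* + g = (0, 0).
Eigenvalues of H: -15.6847, -3.3153.
Both eigenvalues < 0, so H is negative definite -> x* is a strict local max.

max


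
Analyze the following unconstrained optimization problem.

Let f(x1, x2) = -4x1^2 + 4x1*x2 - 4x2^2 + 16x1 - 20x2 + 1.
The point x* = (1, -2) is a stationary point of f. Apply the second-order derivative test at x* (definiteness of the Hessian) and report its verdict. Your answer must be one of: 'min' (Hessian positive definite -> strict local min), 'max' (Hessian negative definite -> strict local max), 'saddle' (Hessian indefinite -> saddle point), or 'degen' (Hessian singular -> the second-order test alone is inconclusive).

Compute the Hessian H = grad^2 f:
  H = [[-8, 4], [4, -8]]
Verify stationarity: grad f(x*) = H x* + g = (0, 0).
Eigenvalues of H: -12, -4.
Both eigenvalues < 0, so H is negative definite -> x* is a strict local max.

max


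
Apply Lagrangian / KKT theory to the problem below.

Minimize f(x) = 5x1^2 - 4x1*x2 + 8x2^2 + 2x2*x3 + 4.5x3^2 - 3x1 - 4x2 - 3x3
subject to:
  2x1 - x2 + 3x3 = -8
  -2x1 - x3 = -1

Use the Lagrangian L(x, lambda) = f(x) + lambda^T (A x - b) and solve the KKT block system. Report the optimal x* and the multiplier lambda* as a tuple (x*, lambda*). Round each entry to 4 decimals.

Form the Lagrangian:
  L(x, lambda) = (1/2) x^T Q x + c^T x + lambda^T (A x - b)
Stationarity (grad_x L = 0): Q x + c + A^T lambda = 0.
Primal feasibility: A x = b.

This gives the KKT block system:
  [ Q   A^T ] [ x     ]   [-c ]
  [ A    0  ] [ lambda ] = [ b ]

Solving the linear system:
  x*      = (2.1831, 2.2678, -3.3661)
  lambda* = (16.8197, 21.6995)
  f(x*)   = 75.3675

x* = (2.1831, 2.2678, -3.3661), lambda* = (16.8197, 21.6995)


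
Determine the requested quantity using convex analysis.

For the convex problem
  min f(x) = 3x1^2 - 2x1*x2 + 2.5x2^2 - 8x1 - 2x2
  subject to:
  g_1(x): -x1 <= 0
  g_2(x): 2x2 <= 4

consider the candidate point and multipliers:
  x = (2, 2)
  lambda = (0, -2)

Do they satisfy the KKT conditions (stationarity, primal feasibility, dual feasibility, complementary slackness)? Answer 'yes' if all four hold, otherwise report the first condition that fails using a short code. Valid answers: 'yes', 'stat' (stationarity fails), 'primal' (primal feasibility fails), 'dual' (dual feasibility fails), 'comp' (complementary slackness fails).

Gradient of f: grad f(x) = Q x + c = (0, 4)
Constraint values g_i(x) = a_i^T x - b_i:
  g_1((2, 2)) = -2
  g_2((2, 2)) = 0
Stationarity residual: grad f(x) + sum_i lambda_i a_i = (0, 0)
  -> stationarity OK
Primal feasibility (all g_i <= 0): OK
Dual feasibility (all lambda_i >= 0): FAILS
Complementary slackness (lambda_i * g_i(x) = 0 for all i): OK

Verdict: the first failing condition is dual_feasibility -> dual.

dual


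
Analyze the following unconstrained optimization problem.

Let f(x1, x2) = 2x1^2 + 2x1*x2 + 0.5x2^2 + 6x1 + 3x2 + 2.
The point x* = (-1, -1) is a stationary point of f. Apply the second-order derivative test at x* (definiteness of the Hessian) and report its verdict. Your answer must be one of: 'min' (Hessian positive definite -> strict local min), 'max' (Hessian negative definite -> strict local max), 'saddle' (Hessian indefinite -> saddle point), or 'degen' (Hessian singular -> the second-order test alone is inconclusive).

Compute the Hessian H = grad^2 f:
  H = [[4, 2], [2, 1]]
Verify stationarity: grad f(x*) = H x* + g = (0, 0).
Eigenvalues of H: 0, 5.
H has a zero eigenvalue (singular; positive semidefinite but not definite), so H is neither positive definite, negative definite, nor indefinite. The second-order test alone is inconclusive -> degen.
(Indeed, f is constant along the null direction of H through x*, so x* is not a strict local extremum.)

degen


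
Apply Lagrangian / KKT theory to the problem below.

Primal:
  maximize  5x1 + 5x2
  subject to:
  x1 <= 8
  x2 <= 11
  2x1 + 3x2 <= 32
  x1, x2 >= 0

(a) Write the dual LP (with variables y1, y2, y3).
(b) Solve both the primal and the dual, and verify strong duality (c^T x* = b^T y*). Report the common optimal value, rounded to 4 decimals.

The standard primal-dual pair for 'max c^T x s.t. A x <= b, x >= 0' is:
  Dual:  min b^T y  s.t.  A^T y >= c,  y >= 0.

So the dual LP is:
  minimize  8y1 + 11y2 + 32y3
  subject to:
    y1 + 2y3 >= 5
    y2 + 3y3 >= 5
    y1, y2, y3 >= 0

Solving the primal: x* = (8, 5.3333).
  primal value c^T x* = 66.6667.
Solving the dual: y* = (1.6667, 0, 1.6667).
  dual value b^T y* = 66.6667.
Strong duality: c^T x* = b^T y*. Confirmed.

66.6667


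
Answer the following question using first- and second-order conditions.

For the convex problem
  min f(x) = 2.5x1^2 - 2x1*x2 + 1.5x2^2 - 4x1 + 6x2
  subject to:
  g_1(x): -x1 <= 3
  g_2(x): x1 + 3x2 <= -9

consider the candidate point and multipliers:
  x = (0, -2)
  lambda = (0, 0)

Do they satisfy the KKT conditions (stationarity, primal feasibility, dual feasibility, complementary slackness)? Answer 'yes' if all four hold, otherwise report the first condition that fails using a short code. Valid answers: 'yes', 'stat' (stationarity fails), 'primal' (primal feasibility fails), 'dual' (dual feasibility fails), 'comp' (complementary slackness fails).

Gradient of f: grad f(x) = Q x + c = (0, 0)
Constraint values g_i(x) = a_i^T x - b_i:
  g_1((0, -2)) = -3
  g_2((0, -2)) = 3
Stationarity residual: grad f(x) + sum_i lambda_i a_i = (0, 0)
  -> stationarity OK
Primal feasibility (all g_i <= 0): FAILS
Dual feasibility (all lambda_i >= 0): OK
Complementary slackness (lambda_i * g_i(x) = 0 for all i): OK

Verdict: the first failing condition is primal_feasibility -> primal.

primal


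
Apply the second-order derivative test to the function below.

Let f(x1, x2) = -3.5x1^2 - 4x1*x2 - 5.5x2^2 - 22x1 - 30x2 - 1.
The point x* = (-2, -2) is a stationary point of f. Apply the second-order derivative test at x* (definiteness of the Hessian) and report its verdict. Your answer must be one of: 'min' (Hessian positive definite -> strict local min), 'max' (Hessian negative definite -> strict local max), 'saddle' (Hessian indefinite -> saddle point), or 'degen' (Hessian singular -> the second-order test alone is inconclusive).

Compute the Hessian H = grad^2 f:
  H = [[-7, -4], [-4, -11]]
Verify stationarity: grad f(x*) = H x* + g = (0, 0).
Eigenvalues of H: -13.4721, -4.5279.
Both eigenvalues < 0, so H is negative definite -> x* is a strict local max.

max


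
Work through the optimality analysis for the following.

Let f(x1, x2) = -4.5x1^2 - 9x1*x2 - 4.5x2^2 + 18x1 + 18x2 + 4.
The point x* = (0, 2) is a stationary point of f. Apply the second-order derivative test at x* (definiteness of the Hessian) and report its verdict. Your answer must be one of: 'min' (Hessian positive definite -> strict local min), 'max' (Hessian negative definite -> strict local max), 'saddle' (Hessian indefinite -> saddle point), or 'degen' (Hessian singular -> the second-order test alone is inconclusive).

Compute the Hessian H = grad^2 f:
  H = [[-9, -9], [-9, -9]]
Verify stationarity: grad f(x*) = H x* + g = (0, 0).
Eigenvalues of H: -18, 0.
H has a zero eigenvalue (singular; negative semidefinite but not definite), so H is neither positive definite, negative definite, nor indefinite. The second-order test alone is inconclusive -> degen.
(Indeed, f is constant along the null direction of H through x*, so x* is not a strict local extremum.)

degen


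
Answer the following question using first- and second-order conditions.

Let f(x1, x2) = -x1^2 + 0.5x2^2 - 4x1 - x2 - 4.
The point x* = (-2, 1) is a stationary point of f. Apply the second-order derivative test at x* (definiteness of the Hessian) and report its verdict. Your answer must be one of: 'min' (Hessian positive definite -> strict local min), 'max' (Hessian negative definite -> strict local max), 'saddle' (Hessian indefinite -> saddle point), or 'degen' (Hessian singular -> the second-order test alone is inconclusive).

Compute the Hessian H = grad^2 f:
  H = [[-2, 0], [0, 1]]
Verify stationarity: grad f(x*) = H x* + g = (0, 0).
Eigenvalues of H: -2, 1.
Eigenvalues have mixed signs, so H is indefinite -> x* is a saddle point.

saddle


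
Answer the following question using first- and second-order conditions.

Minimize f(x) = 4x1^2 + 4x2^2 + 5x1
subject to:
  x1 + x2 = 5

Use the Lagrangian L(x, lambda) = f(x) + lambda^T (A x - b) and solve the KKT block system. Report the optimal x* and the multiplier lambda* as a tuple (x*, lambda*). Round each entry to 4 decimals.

Form the Lagrangian:
  L(x, lambda) = (1/2) x^T Q x + c^T x + lambda^T (A x - b)
Stationarity (grad_x L = 0): Q x + c + A^T lambda = 0.
Primal feasibility: A x = b.

This gives the KKT block system:
  [ Q   A^T ] [ x     ]   [-c ]
  [ A    0  ] [ lambda ] = [ b ]

Solving the linear system:
  x*      = (2.1875, 2.8125)
  lambda* = (-22.5)
  f(x*)   = 61.7188

x* = (2.1875, 2.8125), lambda* = (-22.5)


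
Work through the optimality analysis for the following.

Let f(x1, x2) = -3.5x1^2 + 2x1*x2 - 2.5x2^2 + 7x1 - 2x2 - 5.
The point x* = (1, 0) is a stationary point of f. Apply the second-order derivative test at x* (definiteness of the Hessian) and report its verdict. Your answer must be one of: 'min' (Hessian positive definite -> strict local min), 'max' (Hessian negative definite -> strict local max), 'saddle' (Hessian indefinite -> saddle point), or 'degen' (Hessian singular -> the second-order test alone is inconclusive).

Compute the Hessian H = grad^2 f:
  H = [[-7, 2], [2, -5]]
Verify stationarity: grad f(x*) = H x* + g = (0, 0).
Eigenvalues of H: -8.2361, -3.7639.
Both eigenvalues < 0, so H is negative definite -> x* is a strict local max.

max


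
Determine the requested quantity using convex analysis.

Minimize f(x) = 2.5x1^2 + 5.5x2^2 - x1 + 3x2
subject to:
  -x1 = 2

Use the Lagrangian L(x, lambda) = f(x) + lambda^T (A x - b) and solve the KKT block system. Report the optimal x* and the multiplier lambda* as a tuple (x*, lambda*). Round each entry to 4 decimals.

Form the Lagrangian:
  L(x, lambda) = (1/2) x^T Q x + c^T x + lambda^T (A x - b)
Stationarity (grad_x L = 0): Q x + c + A^T lambda = 0.
Primal feasibility: A x = b.

This gives the KKT block system:
  [ Q   A^T ] [ x     ]   [-c ]
  [ A    0  ] [ lambda ] = [ b ]

Solving the linear system:
  x*      = (-2, -0.2727)
  lambda* = (-11)
  f(x*)   = 11.5909

x* = (-2, -0.2727), lambda* = (-11)


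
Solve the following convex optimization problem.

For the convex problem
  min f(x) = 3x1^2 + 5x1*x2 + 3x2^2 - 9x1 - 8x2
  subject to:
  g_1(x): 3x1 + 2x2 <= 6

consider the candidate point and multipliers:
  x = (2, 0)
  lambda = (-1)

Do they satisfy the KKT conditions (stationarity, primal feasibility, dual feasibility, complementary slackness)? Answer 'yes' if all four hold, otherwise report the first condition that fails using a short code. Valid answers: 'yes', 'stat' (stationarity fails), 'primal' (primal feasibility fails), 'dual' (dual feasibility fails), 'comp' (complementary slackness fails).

Gradient of f: grad f(x) = Q x + c = (3, 2)
Constraint values g_i(x) = a_i^T x - b_i:
  g_1((2, 0)) = 0
Stationarity residual: grad f(x) + sum_i lambda_i a_i = (0, 0)
  -> stationarity OK
Primal feasibility (all g_i <= 0): OK
Dual feasibility (all lambda_i >= 0): FAILS
Complementary slackness (lambda_i * g_i(x) = 0 for all i): OK

Verdict: the first failing condition is dual_feasibility -> dual.

dual


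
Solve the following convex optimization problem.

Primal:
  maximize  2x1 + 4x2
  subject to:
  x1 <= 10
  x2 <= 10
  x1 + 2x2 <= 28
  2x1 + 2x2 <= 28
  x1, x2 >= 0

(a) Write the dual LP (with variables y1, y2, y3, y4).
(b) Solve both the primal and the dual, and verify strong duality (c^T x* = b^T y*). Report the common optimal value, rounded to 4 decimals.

The standard primal-dual pair for 'max c^T x s.t. A x <= b, x >= 0' is:
  Dual:  min b^T y  s.t.  A^T y >= c,  y >= 0.

So the dual LP is:
  minimize  10y1 + 10y2 + 28y3 + 28y4
  subject to:
    y1 + y3 + 2y4 >= 2
    y2 + 2y3 + 2y4 >= 4
    y1, y2, y3, y4 >= 0

Solving the primal: x* = (4, 10).
  primal value c^T x* = 48.
Solving the dual: y* = (0, 2, 0, 1).
  dual value b^T y* = 48.
Strong duality: c^T x* = b^T y*. Confirmed.

48


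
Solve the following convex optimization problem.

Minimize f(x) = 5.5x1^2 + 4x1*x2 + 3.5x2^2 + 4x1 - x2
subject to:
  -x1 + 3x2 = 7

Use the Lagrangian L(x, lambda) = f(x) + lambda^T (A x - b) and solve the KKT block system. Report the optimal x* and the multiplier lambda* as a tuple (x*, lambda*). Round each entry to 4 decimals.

Form the Lagrangian:
  L(x, lambda) = (1/2) x^T Q x + c^T x + lambda^T (A x - b)
Stationarity (grad_x L = 0): Q x + c + A^T lambda = 0.
Primal feasibility: A x = b.

This gives the KKT block system:
  [ Q   A^T ] [ x     ]   [-c ]
  [ A    0  ] [ lambda ] = [ b ]

Solving the linear system:
  x*      = (-1.2769, 1.9077)
  lambda* = (-2.4154)
  f(x*)   = 4.9462

x* = (-1.2769, 1.9077), lambda* = (-2.4154)


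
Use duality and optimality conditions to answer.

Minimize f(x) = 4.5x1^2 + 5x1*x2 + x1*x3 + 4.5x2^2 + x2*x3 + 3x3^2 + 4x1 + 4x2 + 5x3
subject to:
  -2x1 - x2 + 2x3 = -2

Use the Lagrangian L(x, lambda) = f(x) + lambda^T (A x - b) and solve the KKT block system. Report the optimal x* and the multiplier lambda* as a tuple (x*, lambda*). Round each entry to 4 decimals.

Form the Lagrangian:
  L(x, lambda) = (1/2) x^T Q x + c^T x + lambda^T (A x - b)
Stationarity (grad_x L = 0): Q x + c + A^T lambda = 0.
Primal feasibility: A x = b.

This gives the KKT block system:
  [ Q   A^T ] [ x     ]   [-c ]
  [ A    0  ] [ lambda ] = [ b ]

Solving the linear system:
  x*      = (0.0071, -0.2233, -1.1045)
  lambda* = (0.9216)
  f(x*)   = -2.272

x* = (0.0071, -0.2233, -1.1045), lambda* = (0.9216)


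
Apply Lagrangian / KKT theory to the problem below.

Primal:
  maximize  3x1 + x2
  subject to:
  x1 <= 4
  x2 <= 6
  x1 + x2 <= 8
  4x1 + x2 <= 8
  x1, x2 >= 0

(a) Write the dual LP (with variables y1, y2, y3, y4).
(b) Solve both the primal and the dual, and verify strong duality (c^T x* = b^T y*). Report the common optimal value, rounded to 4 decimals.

The standard primal-dual pair for 'max c^T x s.t. A x <= b, x >= 0' is:
  Dual:  min b^T y  s.t.  A^T y >= c,  y >= 0.

So the dual LP is:
  minimize  4y1 + 6y2 + 8y3 + 8y4
  subject to:
    y1 + y3 + 4y4 >= 3
    y2 + y3 + y4 >= 1
    y1, y2, y3, y4 >= 0

Solving the primal: x* = (0.5, 6).
  primal value c^T x* = 7.5.
Solving the dual: y* = (0, 0.25, 0, 0.75).
  dual value b^T y* = 7.5.
Strong duality: c^T x* = b^T y*. Confirmed.

7.5


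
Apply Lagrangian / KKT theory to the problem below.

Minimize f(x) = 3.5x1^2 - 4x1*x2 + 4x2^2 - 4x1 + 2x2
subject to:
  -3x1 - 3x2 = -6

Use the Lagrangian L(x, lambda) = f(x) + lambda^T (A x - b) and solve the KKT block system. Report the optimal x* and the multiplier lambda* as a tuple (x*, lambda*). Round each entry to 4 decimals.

Form the Lagrangian:
  L(x, lambda) = (1/2) x^T Q x + c^T x + lambda^T (A x - b)
Stationarity (grad_x L = 0): Q x + c + A^T lambda = 0.
Primal feasibility: A x = b.

This gives the KKT block system:
  [ Q   A^T ] [ x     ]   [-c ]
  [ A    0  ] [ lambda ] = [ b ]

Solving the linear system:
  x*      = (1.3043, 0.6957)
  lambda* = (0.7826)
  f(x*)   = 0.4348

x* = (1.3043, 0.6957), lambda* = (0.7826)


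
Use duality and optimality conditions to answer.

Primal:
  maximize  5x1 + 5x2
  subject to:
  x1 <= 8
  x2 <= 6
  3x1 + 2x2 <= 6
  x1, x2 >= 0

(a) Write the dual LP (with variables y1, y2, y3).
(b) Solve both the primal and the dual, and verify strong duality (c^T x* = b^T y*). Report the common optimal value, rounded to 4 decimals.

The standard primal-dual pair for 'max c^T x s.t. A x <= b, x >= 0' is:
  Dual:  min b^T y  s.t.  A^T y >= c,  y >= 0.

So the dual LP is:
  minimize  8y1 + 6y2 + 6y3
  subject to:
    y1 + 3y3 >= 5
    y2 + 2y3 >= 5
    y1, y2, y3 >= 0

Solving the primal: x* = (0, 3).
  primal value c^T x* = 15.
Solving the dual: y* = (0, 0, 2.5).
  dual value b^T y* = 15.
Strong duality: c^T x* = b^T y*. Confirmed.

15


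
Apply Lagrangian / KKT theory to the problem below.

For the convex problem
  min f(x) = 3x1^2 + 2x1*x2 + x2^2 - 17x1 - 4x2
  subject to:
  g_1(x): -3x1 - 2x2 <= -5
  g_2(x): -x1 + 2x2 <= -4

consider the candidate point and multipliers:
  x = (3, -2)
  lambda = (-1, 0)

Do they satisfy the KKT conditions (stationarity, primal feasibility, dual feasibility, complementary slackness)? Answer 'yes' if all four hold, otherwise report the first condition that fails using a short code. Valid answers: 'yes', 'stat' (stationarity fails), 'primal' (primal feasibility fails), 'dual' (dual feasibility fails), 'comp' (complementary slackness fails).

Gradient of f: grad f(x) = Q x + c = (-3, -2)
Constraint values g_i(x) = a_i^T x - b_i:
  g_1((3, -2)) = 0
  g_2((3, -2)) = -3
Stationarity residual: grad f(x) + sum_i lambda_i a_i = (0, 0)
  -> stationarity OK
Primal feasibility (all g_i <= 0): OK
Dual feasibility (all lambda_i >= 0): FAILS
Complementary slackness (lambda_i * g_i(x) = 0 for all i): OK

Verdict: the first failing condition is dual_feasibility -> dual.

dual


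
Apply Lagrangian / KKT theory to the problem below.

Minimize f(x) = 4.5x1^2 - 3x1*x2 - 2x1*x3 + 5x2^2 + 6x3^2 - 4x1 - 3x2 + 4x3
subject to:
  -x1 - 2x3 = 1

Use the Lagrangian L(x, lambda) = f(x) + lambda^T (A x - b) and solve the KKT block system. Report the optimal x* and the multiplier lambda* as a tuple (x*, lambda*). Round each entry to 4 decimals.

Form the Lagrangian:
  L(x, lambda) = (1/2) x^T Q x + c^T x + lambda^T (A x - b)
Stationarity (grad_x L = 0): Q x + c + A^T lambda = 0.
Primal feasibility: A x = b.

This gives the KKT block system:
  [ Q   A^T ] [ x     ]   [-c ]
  [ A    0  ] [ lambda ] = [ b ]

Solving the linear system:
  x*      = (0.2214, 0.3664, -0.6107)
  lambda* = (-1.8855)
  f(x*)   = -1.271

x* = (0.2214, 0.3664, -0.6107), lambda* = (-1.8855)


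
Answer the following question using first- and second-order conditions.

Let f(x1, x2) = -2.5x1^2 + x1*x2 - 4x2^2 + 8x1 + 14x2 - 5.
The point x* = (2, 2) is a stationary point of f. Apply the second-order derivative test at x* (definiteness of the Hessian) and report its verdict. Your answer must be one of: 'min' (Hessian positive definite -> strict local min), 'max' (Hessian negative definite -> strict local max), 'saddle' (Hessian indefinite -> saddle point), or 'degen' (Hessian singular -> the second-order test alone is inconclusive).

Compute the Hessian H = grad^2 f:
  H = [[-5, 1], [1, -8]]
Verify stationarity: grad f(x*) = H x* + g = (0, 0).
Eigenvalues of H: -8.3028, -4.6972.
Both eigenvalues < 0, so H is negative definite -> x* is a strict local max.

max


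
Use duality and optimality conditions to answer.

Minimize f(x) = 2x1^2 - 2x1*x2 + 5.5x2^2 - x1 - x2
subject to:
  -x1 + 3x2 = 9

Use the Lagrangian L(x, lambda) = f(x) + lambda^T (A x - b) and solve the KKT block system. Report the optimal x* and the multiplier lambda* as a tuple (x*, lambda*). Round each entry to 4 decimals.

Form the Lagrangian:
  L(x, lambda) = (1/2) x^T Q x + c^T x + lambda^T (A x - b)
Stationarity (grad_x L = 0): Q x + c + A^T lambda = 0.
Primal feasibility: A x = b.

This gives the KKT block system:
  [ Q   A^T ] [ x     ]   [-c ]
  [ A    0  ] [ lambda ] = [ b ]

Solving the linear system:
  x*      = (-0.9429, 2.6857)
  lambda* = (-10.1429)
  f(x*)   = 44.7714

x* = (-0.9429, 2.6857), lambda* = (-10.1429)


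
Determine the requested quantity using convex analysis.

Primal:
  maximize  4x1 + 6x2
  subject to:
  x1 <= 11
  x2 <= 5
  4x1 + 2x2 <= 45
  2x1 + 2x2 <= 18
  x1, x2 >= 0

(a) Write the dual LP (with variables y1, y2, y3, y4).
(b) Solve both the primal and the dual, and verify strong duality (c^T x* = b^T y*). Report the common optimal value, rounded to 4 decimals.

The standard primal-dual pair for 'max c^T x s.t. A x <= b, x >= 0' is:
  Dual:  min b^T y  s.t.  A^T y >= c,  y >= 0.

So the dual LP is:
  minimize  11y1 + 5y2 + 45y3 + 18y4
  subject to:
    y1 + 4y3 + 2y4 >= 4
    y2 + 2y3 + 2y4 >= 6
    y1, y2, y3, y4 >= 0

Solving the primal: x* = (4, 5).
  primal value c^T x* = 46.
Solving the dual: y* = (0, 2, 0, 2).
  dual value b^T y* = 46.
Strong duality: c^T x* = b^T y*. Confirmed.

46


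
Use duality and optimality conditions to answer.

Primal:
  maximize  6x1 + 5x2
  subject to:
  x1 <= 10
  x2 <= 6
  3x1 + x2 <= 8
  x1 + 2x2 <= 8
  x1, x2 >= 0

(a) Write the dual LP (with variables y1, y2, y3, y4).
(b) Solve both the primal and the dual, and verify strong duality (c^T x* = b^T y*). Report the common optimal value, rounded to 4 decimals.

The standard primal-dual pair for 'max c^T x s.t. A x <= b, x >= 0' is:
  Dual:  min b^T y  s.t.  A^T y >= c,  y >= 0.

So the dual LP is:
  minimize  10y1 + 6y2 + 8y3 + 8y4
  subject to:
    y1 + 3y3 + y4 >= 6
    y2 + y3 + 2y4 >= 5
    y1, y2, y3, y4 >= 0

Solving the primal: x* = (1.6, 3.2).
  primal value c^T x* = 25.6.
Solving the dual: y* = (0, 0, 1.4, 1.8).
  dual value b^T y* = 25.6.
Strong duality: c^T x* = b^T y*. Confirmed.

25.6
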